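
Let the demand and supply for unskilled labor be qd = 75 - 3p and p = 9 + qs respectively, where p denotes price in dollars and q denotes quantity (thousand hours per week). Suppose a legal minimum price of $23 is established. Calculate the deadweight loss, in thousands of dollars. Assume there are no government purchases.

Rearranging supply gives qs = p - 9. Without the control the market clears where 75 - 3p = p - 9, i.e. p* = 21 and q* = 12.
Because the floor (23) lies above the market-clearing price, it is binding.
At p = 23: qd = 75 - 3·23 = 6 and qs = 23 - 9 = 14.
Quantity traded falls to 6. At q = 6 the demand price is (75 - 6)/3 = 23 and the supply price is 9 + 6 = 15.
Deadweight loss = ½ · (23 - 15) · (12 - 6) = ½ · 8 · 6 = 24.

24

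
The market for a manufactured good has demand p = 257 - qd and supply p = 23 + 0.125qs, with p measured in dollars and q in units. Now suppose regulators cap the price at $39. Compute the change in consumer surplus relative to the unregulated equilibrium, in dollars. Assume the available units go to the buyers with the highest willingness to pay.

Rearranging demand gives qd = 257 - p; rearranging supply gives qs = 8p - 184. In a free market, 257 - p = 8p - 184 gives the equilibrium p* = 49, q* = 208.
The ceiling of 39 is below the equilibrium price 49, so it binds.
At p = 39: qd = 257 - 39 = 218 and qs = 8·39 - 184 = 128.
Consumer surplus without the control is ½ · (257 - 49) · 208 = 21632.
With the ceiling, 128 units are sold at 39 (assume they go to the highest-value buyers). The demand price at q = 128 is 129, so CS = ½ · [(257 - 39) + (129 - 39)] · 128 = 19712.
Change in consumer surplus = 19712 - 21632 = -1920.

-1920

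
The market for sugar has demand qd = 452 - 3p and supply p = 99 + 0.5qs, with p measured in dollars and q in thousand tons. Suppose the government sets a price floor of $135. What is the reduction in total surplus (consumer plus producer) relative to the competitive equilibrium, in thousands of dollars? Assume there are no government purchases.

93.75

Rearranging supply gives qs = 2p - 198. Setting quantity demanded equal to quantity supplied, 452 - 3p = 2p - 198, gives p* = 130 and q* = 62.
The floor of 135 is above the equilibrium price 130, so it binds.
At p = 135: qd = 452 - 3·135 = 47 and qs = 2·135 - 198 = 72.
Quantity traded falls to 47. At q = 47 the demand price is (452 - 47)/3 = 135 and the supply price is (198 + 47)/2 = 122.5.
Deadweight loss = ½ · (135 - 122.5) · (62 - 47) = ½ · 12.5 · 15 = 93.75.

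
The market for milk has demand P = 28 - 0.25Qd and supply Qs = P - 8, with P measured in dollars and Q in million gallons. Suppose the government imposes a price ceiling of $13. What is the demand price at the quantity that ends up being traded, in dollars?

26.75

Rearranging demand gives Qd = 112 - 4P. In a free market, 112 - 4P = P - 8 gives the equilibrium P* = 24, Q* = 16.
The ceiling of 13 is below the equilibrium price 24, so it binds.
At P = 13: Qd = 112 - 4·13 = 60 and Qs = 13 - 8 = 5.
Only 5 units reach the market. On the demand curve, the marginal buyer's willingness to pay at Q = 5 is (112 - 5)/4 = 26.75.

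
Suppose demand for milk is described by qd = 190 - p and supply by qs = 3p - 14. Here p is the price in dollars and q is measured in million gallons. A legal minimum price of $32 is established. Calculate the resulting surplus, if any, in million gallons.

Without the control the market clears where 190 - p = 3p - 14, i.e. p* = 51 and q* = 139.
Since 32 is below p* = 51, the floor does not bind and the free-market outcome prevails.
Since the control does not bind, there is no surplus.

0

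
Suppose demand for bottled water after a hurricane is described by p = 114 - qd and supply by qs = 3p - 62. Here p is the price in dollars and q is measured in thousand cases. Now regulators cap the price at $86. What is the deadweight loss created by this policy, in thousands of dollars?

Rearranging demand gives qd = 114 - p. Setting quantity demanded equal to quantity supplied, 114 - p = 3p - 62, gives p* = 44 and q* = 70.
The ceiling of 86 is above the equilibrium price 44, so it is not binding; the market clears at p* = 44, q* = 70.
Since the control does not bind, no trades are prevented and deadweight loss is zero.

0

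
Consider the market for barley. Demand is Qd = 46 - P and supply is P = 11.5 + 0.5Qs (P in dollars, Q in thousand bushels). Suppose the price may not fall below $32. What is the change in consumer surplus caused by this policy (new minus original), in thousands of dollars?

Rearranging supply gives Qs = 2P - 23. Equilibrium: 46 - P = 2P - 23, so 69 = 3P and P* = 23, Q* = 23.
Since 32 > 23, the floor is binding.
At P = 32: Qd = 46 - 32 = 14 and Qs = 2·32 - 23 = 41.
Consumer surplus without the control is ½ · (46 - 23) · 23 = 264.5.
With the floor, consumers buy 14 units at 32, so CS = ½ · (46 - 32) · 14 = 98.
Change in consumer surplus = 98 - 264.5 = -166.5.

-166.5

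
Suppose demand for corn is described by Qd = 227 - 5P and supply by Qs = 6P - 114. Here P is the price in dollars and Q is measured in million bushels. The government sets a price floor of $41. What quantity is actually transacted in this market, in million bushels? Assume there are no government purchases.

Equilibrium: 227 - 5P = 6P - 114, so 341 = 11P and P* = 31, Q* = 72.
Because the floor (41) lies above the market-clearing price, it is binding.
At P = 41: Qd = 227 - 5·41 = 22 and Qs = 6·41 - 114 = 132.
The quantity actually transacted is the short side, demand: 22.

22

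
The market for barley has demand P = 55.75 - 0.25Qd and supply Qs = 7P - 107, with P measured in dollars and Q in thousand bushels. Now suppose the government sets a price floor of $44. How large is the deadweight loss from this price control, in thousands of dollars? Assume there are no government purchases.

616

Rearranging demand gives Qd = 223 - 4P. In a free market, 223 - 4P = 7P - 107 gives the equilibrium P* = 30, Q* = 103.
Since 44 > 30, the floor is binding.
At P = 44: Qd = 223 - 4·44 = 47 and Qs = 7·44 - 107 = 201.
Quantity traded falls to 47. At Q = 47 the demand price is (223 - 47)/4 = 44 and the supply price is (107 + 47)/7 = 22.
Deadweight loss = ½ · (44 - 22) · (103 - 47) = ½ · 22 · 56 = 616.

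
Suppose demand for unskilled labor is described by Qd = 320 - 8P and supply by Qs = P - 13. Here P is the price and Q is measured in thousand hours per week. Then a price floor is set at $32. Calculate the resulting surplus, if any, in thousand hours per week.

0

Without the control the market clears where 320 - 8P = P - 13, i.e. P* = 37 and Q* = 24.
Since 32 is below P* = 37, the floor does not bind and the free-market outcome prevails.
Since the control does not bind, there is no surplus.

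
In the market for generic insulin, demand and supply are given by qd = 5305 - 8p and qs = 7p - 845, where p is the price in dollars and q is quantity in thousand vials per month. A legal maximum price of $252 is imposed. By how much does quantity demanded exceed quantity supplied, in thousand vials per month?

In a free market, 5305 - 8p = 7p - 845 gives the equilibrium p* = 410, q* = 2025.
Since 252 < 410, the ceiling is binding.
At p = 252: qd = 5305 - 8·252 = 3289 and qs = 7·252 - 845 = 919.
Shortage = qd - qs = 3289 - 919 = 2370.

2370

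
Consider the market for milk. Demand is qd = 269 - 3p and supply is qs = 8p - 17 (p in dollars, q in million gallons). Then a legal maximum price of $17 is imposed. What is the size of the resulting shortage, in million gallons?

Equilibrium: 269 - 3p = 8p - 17, so 286 = 11p and p* = 26, q* = 191.
Since 17 < 26, the ceiling is binding.
At p = 17: qd = 269 - 3·17 = 218 and qs = 8·17 - 17 = 119.
Shortage = qd - qs = 218 - 119 = 99.

99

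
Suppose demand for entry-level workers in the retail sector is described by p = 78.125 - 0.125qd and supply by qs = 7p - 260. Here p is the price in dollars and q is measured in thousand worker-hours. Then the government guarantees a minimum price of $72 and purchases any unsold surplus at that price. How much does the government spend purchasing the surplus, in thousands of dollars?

Rearranging demand gives qd = 625 - 8p. In a free market, 625 - 8p = 7p - 260 gives the equilibrium p* = 59, q* = 153.
Because the floor (72) lies above the market-clearing price, it is binding.
At p = 72: qd = 625 - 8·72 = 49 and qs = 7·72 - 260 = 244.
Surplus = qs - qd = 195.
Government expenditure = surplus × support price = 195 × 72 = 14040.

14040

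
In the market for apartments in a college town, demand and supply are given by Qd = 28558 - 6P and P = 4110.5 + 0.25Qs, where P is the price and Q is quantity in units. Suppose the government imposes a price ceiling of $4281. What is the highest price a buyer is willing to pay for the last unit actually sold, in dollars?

Rearranging supply gives Qs = 4P - 16442. Without the control the market clears where 28558 - 6P = 4P - 16442, i.e. P* = 4500 and Q* = 1558.
Since 4281 < 4500, the ceiling is binding.
At P = 4281: Qd = 28558 - 6·4281 = 2872 and Qs = 4·4281 - 16442 = 682.
Only 682 units reach the market. On the demand curve, the marginal buyer's willingness to pay at Q = 682 is (28558 - 682)/6 = 4646.

4646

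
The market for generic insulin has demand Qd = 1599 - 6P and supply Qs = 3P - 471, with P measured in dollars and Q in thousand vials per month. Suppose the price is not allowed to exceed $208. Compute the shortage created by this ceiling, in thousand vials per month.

Setting quantity demanded equal to quantity supplied, 1599 - 6P = 3P - 471, gives P* = 230 and Q* = 219.
Because the ceiling (208) lies below the market-clearing price, it is binding.
At P = 208: Qd = 1599 - 6·208 = 351 and Qs = 3·208 - 471 = 153.
Shortage = Qd - Qs = 351 - 153 = 198.

198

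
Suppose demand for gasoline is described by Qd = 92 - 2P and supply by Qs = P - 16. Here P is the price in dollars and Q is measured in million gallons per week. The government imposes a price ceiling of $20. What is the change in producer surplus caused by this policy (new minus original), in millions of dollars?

-192

Equilibrium: 92 - 2P = P - 16, so 108 = 3P and P* = 36, Q* = 20.
The ceiling of 20 is below the equilibrium price 36, so it binds.
At P = 20: Qd = 92 - 2·20 = 52 and Qs = 20 - 16 = 4.
Producer surplus without the control is ½ · (36 - 16) · 20 = 200.
With the ceiling, producers sell 4 units at 20, so PS = ½ · (20 - 16) · 4 = 8.
Change in producer surplus = 8 - 200 = -192.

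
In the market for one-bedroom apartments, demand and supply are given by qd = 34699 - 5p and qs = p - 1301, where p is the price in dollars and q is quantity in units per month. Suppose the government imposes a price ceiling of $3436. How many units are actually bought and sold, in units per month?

Equilibrium: 34699 - 5p = p - 1301, so 36000 = 6p and p* = 6000, q* = 4699.
The ceiling of 3436 is below the equilibrium price 6000, so it binds.
At p = 3436: qd = 34699 - 5·3436 = 17519 and qs = 3436 - 1301 = 2135.
The quantity actually transacted is the short side, supply: 2135.

2135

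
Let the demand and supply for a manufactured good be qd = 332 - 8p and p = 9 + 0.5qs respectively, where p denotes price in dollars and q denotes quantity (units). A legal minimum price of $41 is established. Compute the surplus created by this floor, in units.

60

Rearranging supply gives qs = 2p - 18. Equilibrium: 332 - 8p = 2p - 18, so 350 = 10p and p* = 35, q* = 52.
The floor of 41 is above the equilibrium price 35, so it binds.
At p = 41: qd = 332 - 8·41 = 4 and qs = 2·41 - 18 = 64.
Surplus = qs - qd = 64 - 4 = 60.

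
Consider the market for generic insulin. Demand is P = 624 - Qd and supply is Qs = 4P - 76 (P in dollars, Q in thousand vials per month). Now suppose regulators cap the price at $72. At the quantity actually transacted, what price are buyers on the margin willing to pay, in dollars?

Rearranging demand gives Qd = 624 - P. Equilibrium: 624 - P = 4P - 76, so 700 = 5P and P* = 140, Q* = 484.
The ceiling of 72 is below the equilibrium price 140, so it binds.
At P = 72: Qd = 624 - 72 = 552 and Qs = 4·72 - 76 = 212.
Only 212 units reach the market. On the demand curve, the marginal buyer's willingness to pay at Q = 212 is (624 - 212) = 412.

412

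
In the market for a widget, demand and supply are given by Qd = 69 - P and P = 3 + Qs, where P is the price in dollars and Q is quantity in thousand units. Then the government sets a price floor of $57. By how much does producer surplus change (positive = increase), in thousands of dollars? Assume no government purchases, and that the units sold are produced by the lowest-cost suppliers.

Rearranging supply gives Qs = P - 3. Equilibrium: 69 - P = P - 3, so 72 = 2P and P* = 36, Q* = 33.
Because the floor (57) lies above the market-clearing price, it is binding.
At P = 57: Qd = 69 - 57 = 12 and Qs = 57 - 3 = 54.
Producer surplus without the control is ½ · (36 - 3) · 33 = 544.5.
With the floor, 12 units are sold at 57. The supply price at Q = 12 is 15, so PS = ½ · [(57 - 3) + (57 - 15)] · 12 = 576.
Change in producer surplus = 576 - 544.5 = 31.5.

31.5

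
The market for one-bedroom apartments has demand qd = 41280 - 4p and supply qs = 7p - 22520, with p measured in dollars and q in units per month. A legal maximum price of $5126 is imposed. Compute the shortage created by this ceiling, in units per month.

7414

Equilibrium: 41280 - 4p = 7p - 22520, so 63800 = 11p and p* = 5800, q* = 18080.
Since 5126 < 5800, the ceiling is binding.
At p = 5126: qd = 41280 - 4·5126 = 20776 and qs = 7·5126 - 22520 = 13362.
Shortage = qd - qs = 20776 - 13362 = 7414.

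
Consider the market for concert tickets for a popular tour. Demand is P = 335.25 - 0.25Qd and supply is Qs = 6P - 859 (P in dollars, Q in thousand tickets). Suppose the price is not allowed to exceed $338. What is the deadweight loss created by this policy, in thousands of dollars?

Rearranging demand gives Qd = 1341 - 4P. Without the control the market clears where 1341 - 4P = 6P - 859, i.e. P* = 220 and Q* = 461.
Since 338 is above P* = 220, the ceiling does not bind and the free-market outcome prevails.
Since the control does not bind, no trades are prevented and deadweight loss is zero.

0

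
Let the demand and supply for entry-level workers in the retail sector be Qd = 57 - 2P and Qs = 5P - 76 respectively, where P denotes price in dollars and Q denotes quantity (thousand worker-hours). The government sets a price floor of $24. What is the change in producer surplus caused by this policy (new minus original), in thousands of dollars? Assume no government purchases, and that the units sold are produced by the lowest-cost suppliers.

Setting quantity demanded equal to quantity supplied, 57 - 2P = 5P - 76, gives P* = 19 and Q* = 19.
The floor of 24 is above the equilibrium price 19, so it binds.
At P = 24: Qd = 57 - 2·24 = 9 and Qs = 5·24 - 76 = 44.
Producer surplus without the control is ½ · (19 - 15.2) · 19 = 36.1.
With the floor, 9 units are sold at 24. The supply price at Q = 9 is 17, so PS = ½ · [(24 - 15.2) + (24 - 17)] · 9 = 71.1.
Change in producer surplus = 71.1 - 36.1 = 35.

35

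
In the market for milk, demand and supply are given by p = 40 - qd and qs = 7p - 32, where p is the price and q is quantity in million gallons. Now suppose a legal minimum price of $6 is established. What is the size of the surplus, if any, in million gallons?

Rearranging demand gives qd = 40 - p. Setting quantity demanded equal to quantity supplied, 40 - p = 7p - 32, gives p* = 9 and q* = 31.
The floor of 6 is below the equilibrium price 9, so it is not binding; the market clears at p* = 9, q* = 31.
Since the control does not bind, there is no surplus.

0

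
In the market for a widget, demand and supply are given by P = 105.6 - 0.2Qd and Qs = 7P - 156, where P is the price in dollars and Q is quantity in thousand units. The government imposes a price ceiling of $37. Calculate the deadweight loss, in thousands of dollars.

Rearranging demand gives Qd = 528 - 5P. Without the control the market clears where 528 - 5P = 7P - 156, i.e. P* = 57 and Q* = 243.
Because the ceiling (37) lies below the market-clearing price, it is binding.
At P = 37: Qd = 528 - 5·37 = 343 and Qs = 7·37 - 156 = 103.
Quantity traded falls to 103. At Q = 103 the demand price is (528 - 103)/5 = 85 and the supply price is (156 + 103)/7 = 37.
Deadweight loss = ½ · (85 - 37) · (243 - 103) = ½ · 48 · 140 = 3360.

3360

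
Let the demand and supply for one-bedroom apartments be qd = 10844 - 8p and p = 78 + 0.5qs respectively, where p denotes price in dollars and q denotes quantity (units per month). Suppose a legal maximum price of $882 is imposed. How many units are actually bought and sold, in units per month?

Rearranging supply gives qs = 2p - 156. Equilibrium: 10844 - 8p = 2p - 156, so 11000 = 10p and p* = 1100, q* = 2044.
Because the ceiling (882) lies below the market-clearing price, it is binding.
At p = 882: qd = 10844 - 8·882 = 3788 and qs = 2·882 - 156 = 1608.
The quantity actually transacted is the short side, supply: 1608.

1608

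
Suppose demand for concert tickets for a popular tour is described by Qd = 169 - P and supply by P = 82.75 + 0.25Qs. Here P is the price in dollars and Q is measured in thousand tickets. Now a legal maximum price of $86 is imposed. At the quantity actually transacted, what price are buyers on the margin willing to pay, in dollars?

Rearranging supply gives Qs = 4P - 331. Setting quantity demanded equal to quantity supplied, 169 - P = 4P - 331, gives P* = 100 and Q* = 69.
Because the ceiling (86) lies below the market-clearing price, it is binding.
At P = 86: Qd = 169 - 86 = 83 and Qs = 4·86 - 331 = 13.
Only 13 units reach the market. On the demand curve, the marginal buyer's willingness to pay at Q = 13 is (169 - 13) = 156.

156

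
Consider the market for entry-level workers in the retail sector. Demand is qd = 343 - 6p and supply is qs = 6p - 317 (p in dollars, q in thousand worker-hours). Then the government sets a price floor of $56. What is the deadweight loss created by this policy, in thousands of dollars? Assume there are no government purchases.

6

Without the control the market clears where 343 - 6p = 6p - 317, i.e. p* = 55 and q* = 13.
The floor of 56 is above the equilibrium price 55, so it binds.
At p = 56: qd = 343 - 6·56 = 7 and qs = 6·56 - 317 = 19.
Quantity traded falls to 7. At q = 7 the demand price is (343 - 7)/6 = 56 and the supply price is (317 + 7)/6 = 54.
Deadweight loss = ½ · (56 - 54) · (13 - 7) = ½ · 2 · 6 = 6.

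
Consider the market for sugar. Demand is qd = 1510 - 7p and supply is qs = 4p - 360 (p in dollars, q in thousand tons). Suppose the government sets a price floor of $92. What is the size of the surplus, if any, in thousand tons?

0

Setting quantity demanded equal to quantity supplied, 1510 - 7p = 4p - 360, gives p* = 170 and q* = 320.
The floor of 92 is below the equilibrium price 170, so it is not binding; the market clears at p* = 170, q* = 320.
Since the control does not bind, there is no surplus.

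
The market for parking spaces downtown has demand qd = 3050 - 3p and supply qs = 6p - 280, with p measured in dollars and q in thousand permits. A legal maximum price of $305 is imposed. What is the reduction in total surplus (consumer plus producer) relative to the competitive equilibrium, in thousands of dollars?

38025

Setting quantity demanded equal to quantity supplied, 3050 - 3p = 6p - 280, gives p* = 370 and q* = 1940.
Since 305 < 370, the ceiling is binding.
At p = 305: qd = 3050 - 3·305 = 2135 and qs = 6·305 - 280 = 1550.
Quantity traded falls to 1550. At q = 1550 the demand price is (3050 - 1550)/3 = 500 and the supply price is (280 + 1550)/6 = 305.
Deadweight loss = ½ · (500 - 305) · (1940 - 1550) = ½ · 195 · 390 = 38025.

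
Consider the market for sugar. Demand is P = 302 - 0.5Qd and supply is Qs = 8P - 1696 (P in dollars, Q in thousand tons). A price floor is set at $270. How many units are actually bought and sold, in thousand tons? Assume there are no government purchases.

Rearranging demand gives Qd = 604 - 2P. Equilibrium: 604 - 2P = 8P - 1696, so 2300 = 10P and P* = 230, Q* = 144.
Because the floor (270) lies above the market-clearing price, it is binding.
At P = 270: Qd = 604 - 2·270 = 64 and Qs = 8·270 - 1696 = 464.
The quantity actually transacted is the short side, demand: 64.

64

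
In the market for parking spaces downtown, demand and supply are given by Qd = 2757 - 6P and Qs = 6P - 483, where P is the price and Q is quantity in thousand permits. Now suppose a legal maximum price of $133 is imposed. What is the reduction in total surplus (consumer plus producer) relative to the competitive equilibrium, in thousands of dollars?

Equilibrium: 2757 - 6P = 6P - 483, so 3240 = 12P and P* = 270, Q* = 1137.
Because the ceiling (133) lies below the market-clearing price, it is binding.
At P = 133: Qd = 2757 - 6·133 = 1959 and Qs = 6·133 - 483 = 315.
Quantity traded falls to 315. At Q = 315 the demand price is (2757 - 315)/6 = 407 and the supply price is (483 + 315)/6 = 133.
Deadweight loss = ½ · (407 - 133) · (1137 - 315) = ½ · 274 · 822 = 112614.

112614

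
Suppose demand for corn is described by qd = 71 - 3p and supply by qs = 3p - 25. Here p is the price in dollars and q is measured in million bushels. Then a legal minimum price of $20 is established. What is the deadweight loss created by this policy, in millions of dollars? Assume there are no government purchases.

48

In a free market, 71 - 3p = 3p - 25 gives the equilibrium p* = 16, q* = 23.
Since 20 > 16, the floor is binding.
At p = 20: qd = 71 - 3·20 = 11 and qs = 3·20 - 25 = 35.
Quantity traded falls to 11. At q = 11 the demand price is (71 - 11)/3 = 20 and the supply price is (25 + 11)/3 = 12.
Deadweight loss = ½ · (20 - 12) · (23 - 11) = ½ · 8 · 12 = 48.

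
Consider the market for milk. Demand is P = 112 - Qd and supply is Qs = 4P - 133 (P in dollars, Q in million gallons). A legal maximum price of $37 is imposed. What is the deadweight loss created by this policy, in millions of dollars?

1440

Rearranging demand gives Qd = 112 - P. Without the control the market clears where 112 - P = 4P - 133, i.e. P* = 49 and Q* = 63.
The ceiling of 37 is below the equilibrium price 49, so it binds.
At P = 37: Qd = 112 - 37 = 75 and Qs = 4·37 - 133 = 15.
Quantity traded falls to 15. At Q = 15 the demand price is 112 - 15 = 97 and the supply price is (133 + 15)/4 = 37.
Deadweight loss = ½ · (97 - 37) · (63 - 15) = ½ · 60 · 48 = 1440.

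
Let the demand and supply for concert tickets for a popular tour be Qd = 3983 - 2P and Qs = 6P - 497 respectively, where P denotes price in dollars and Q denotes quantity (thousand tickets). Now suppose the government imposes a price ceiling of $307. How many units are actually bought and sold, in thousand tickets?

1345

In a free market, 3983 - 2P = 6P - 497 gives the equilibrium P* = 560, Q* = 2863.
The ceiling of 307 is below the equilibrium price 560, so it binds.
At P = 307: Qd = 3983 - 2·307 = 3369 and Qs = 6·307 - 497 = 1345.
The quantity actually transacted is the short side, supply: 1345.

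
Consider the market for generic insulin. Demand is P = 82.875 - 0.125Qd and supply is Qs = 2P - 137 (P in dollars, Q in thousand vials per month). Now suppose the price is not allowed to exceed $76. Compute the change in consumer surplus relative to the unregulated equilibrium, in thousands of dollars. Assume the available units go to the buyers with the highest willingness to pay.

Rearranging demand gives Qd = 663 - 8P. Without the control the market clears where 663 - 8P = 2P - 137, i.e. P* = 80 and Q* = 23.
Since 76 < 80, the ceiling is binding.
At P = 76: Qd = 663 - 8·76 = 55 and Qs = 2·76 - 137 = 15.
Consumer surplus without the control is ½ · (82.875 - 80) · 23 = 33.0625.
With the ceiling, 15 units are sold at 76 (assume they go to the highest-value buyers). The demand price at Q = 15 is 81, so CS = ½ · [(82.875 - 76) + (81 - 76)] · 15 = 89.0625.
Change in consumer surplus = 89.0625 - 33.0625 = 56.

56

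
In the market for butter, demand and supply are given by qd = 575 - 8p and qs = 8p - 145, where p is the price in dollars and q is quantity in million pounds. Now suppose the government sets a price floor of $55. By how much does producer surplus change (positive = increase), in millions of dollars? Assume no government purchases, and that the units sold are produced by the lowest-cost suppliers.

In a free market, 575 - 8p = 8p - 145 gives the equilibrium p* = 45, q* = 215.
Because the floor (55) lies above the market-clearing price, it is binding.
At p = 55: qd = 575 - 8·55 = 135 and qs = 8·55 - 145 = 295.
Producer surplus without the control is ½ · (45 - 18.125) · 215 = 2889.0625.
With the floor, 135 units are sold at 55. The supply price at q = 135 is 35, so PS = ½ · [(55 - 18.125) + (55 - 35)] · 135 = 3839.0625.
Change in producer surplus = 3839.0625 - 2889.0625 = 950.

950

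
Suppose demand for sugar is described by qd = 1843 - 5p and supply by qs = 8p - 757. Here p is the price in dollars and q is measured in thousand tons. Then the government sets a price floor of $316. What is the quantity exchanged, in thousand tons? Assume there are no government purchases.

Equilibrium: 1843 - 5p = 8p - 757, so 2600 = 13p and p* = 200, q* = 843.
Because the floor (316) lies above the market-clearing price, it is binding.
At p = 316: qd = 1843 - 5·316 = 263 and qs = 8·316 - 757 = 1771.
The quantity actually transacted is the short side, demand: 263.

263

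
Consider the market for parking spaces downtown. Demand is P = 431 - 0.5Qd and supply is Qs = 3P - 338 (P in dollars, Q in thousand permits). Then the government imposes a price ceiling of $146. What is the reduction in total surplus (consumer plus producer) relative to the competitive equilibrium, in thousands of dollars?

Rearranging demand gives Qd = 862 - 2P. Without the control the market clears where 862 - 2P = 3P - 338, i.e. P* = 240 and Q* = 382.
Because the ceiling (146) lies below the market-clearing price, it is binding.
At P = 146: Qd = 862 - 2·146 = 570 and Qs = 3·146 - 338 = 100.
Quantity traded falls to 100. At Q = 100 the demand price is (862 - 100)/2 = 381 and the supply price is (338 + 100)/3 = 146.
Deadweight loss = ½ · (381 - 146) · (382 - 100) = ½ · 235 · 282 = 33135.

33135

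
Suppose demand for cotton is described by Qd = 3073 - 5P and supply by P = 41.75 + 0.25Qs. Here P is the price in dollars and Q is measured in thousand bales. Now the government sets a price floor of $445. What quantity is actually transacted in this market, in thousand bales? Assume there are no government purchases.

Rearranging supply gives Qs = 4P - 167. Without the control the market clears where 3073 - 5P = 4P - 167, i.e. P* = 360 and Q* = 1273.
Because the floor (445) lies above the market-clearing price, it is binding.
At P = 445: Qd = 3073 - 5·445 = 848 and Qs = 4·445 - 167 = 1613.
The quantity actually transacted is the short side, demand: 848.

848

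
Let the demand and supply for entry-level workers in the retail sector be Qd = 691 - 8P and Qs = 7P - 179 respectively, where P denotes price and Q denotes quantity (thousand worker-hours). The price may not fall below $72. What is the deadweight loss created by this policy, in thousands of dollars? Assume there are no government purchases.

1680

In a free market, 691 - 8P = 7P - 179 gives the equilibrium P* = 58, Q* = 227.
Because the floor (72) lies above the market-clearing price, it is binding.
At P = 72: Qd = 691 - 8·72 = 115 and Qs = 7·72 - 179 = 325.
Quantity traded falls to 115. At Q = 115 the demand price is (691 - 115)/8 = 72 and the supply price is (179 + 115)/7 = 42.
Deadweight loss = ½ · (72 - 42) · (227 - 115) = ½ · 30 · 112 = 1680.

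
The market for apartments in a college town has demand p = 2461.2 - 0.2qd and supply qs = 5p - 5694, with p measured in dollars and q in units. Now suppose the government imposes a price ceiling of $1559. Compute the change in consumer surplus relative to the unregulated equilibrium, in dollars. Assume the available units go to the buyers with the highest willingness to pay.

361138.5

Rearranging demand gives qd = 12306 - 5p. In a free market, 12306 - 5p = 5p - 5694 gives the equilibrium p* = 1800, q* = 3306.
The ceiling of 1559 is below the equilibrium price 1800, so it binds.
At p = 1559: qd = 12306 - 5·1559 = 4511 and qs = 5·1559 - 5694 = 2101.
Consumer surplus without the control is ½ · (2461.2 - 1800) · 3306 = 1092963.6.
With the ceiling, 2101 units are sold at 1559 (assume they go to the highest-value buyers). The demand price at q = 2101 is 2041, so CS = ½ · [(2461.2 - 1559) + (2041 - 1559)] · 2101 = 1454102.1.
Change in consumer surplus = 1454102.1 - 1092963.6 = 361138.5.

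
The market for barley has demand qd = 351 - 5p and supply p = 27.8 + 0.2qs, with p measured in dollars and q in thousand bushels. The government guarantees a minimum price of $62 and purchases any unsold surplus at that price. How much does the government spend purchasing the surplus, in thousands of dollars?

Rearranging supply gives qs = 5p - 139. Without the control the market clears where 351 - 5p = 5p - 139, i.e. p* = 49 and q* = 106.
Because the floor (62) lies above the market-clearing price, it is binding.
At p = 62: qd = 351 - 5·62 = 41 and qs = 5·62 - 139 = 171.
Surplus = qs - qd = 130.
Government expenditure = surplus × support price = 130 × 62 = 8060.

8060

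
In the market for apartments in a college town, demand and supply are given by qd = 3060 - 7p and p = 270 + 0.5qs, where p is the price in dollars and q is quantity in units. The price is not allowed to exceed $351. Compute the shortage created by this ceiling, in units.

441

Rearranging supply gives qs = 2p - 540. Without the control the market clears where 3060 - 7p = 2p - 540, i.e. p* = 400 and q* = 260.
The ceiling of 351 is below the equilibrium price 400, so it binds.
At p = 351: qd = 3060 - 7·351 = 603 and qs = 2·351 - 540 = 162.
Shortage = qd - qs = 603 - 162 = 441.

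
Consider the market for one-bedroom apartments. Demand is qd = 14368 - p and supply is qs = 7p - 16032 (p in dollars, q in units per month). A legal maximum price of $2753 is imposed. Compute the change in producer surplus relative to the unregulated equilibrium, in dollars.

-7227964.5

In a free market, 14368 - p = 7p - 16032 gives the equilibrium p* = 3800, q* = 10568.
Because the ceiling (2753) lies below the market-clearing price, it is binding.
At p = 2753: qd = 14368 - 2753 = 11615 and qs = 7·2753 - 16032 = 3239.
Producer surplus without the control is ½ · (3800 - 16032/7) · 10568 = 55841312/7.
With the ceiling, producers sell 3239 units at 2753, so PS = ½ · (2753 - 16032/7) · 3239 = 10491121/14.
Change in producer surplus = 10491121/14 - 55841312/7 = -7227964.5.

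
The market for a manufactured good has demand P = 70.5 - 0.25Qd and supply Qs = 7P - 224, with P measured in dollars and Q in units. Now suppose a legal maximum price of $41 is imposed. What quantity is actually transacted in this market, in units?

63

Rearranging demand gives Qd = 282 - 4P. Equilibrium: 282 - 4P = 7P - 224, so 506 = 11P and P* = 46, Q* = 98.
The ceiling of 41 is below the equilibrium price 46, so it binds.
At P = 41: Qd = 282 - 4·41 = 118 and Qs = 7·41 - 224 = 63.
The quantity actually transacted is the short side, supply: 63.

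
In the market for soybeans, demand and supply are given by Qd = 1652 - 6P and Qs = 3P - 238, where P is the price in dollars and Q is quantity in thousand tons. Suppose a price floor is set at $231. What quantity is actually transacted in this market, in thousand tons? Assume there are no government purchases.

266

Equilibrium: 1652 - 6P = 3P - 238, so 1890 = 9P and P* = 210, Q* = 392.
The floor of 231 is above the equilibrium price 210, so it binds.
At P = 231: Qd = 1652 - 6·231 = 266 and Qs = 3·231 - 238 = 455.
The quantity actually transacted is the short side, demand: 266.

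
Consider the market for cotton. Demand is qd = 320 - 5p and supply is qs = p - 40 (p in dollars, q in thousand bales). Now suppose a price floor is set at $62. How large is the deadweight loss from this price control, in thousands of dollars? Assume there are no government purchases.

In a free market, 320 - 5p = p - 40 gives the equilibrium p* = 60, q* = 20.
Since 62 > 60, the floor is binding.
At p = 62: qd = 320 - 5·62 = 10 and qs = 62 - 40 = 22.
Quantity traded falls to 10. At q = 10 the demand price is (320 - 10)/5 = 62 and the supply price is 40 + 10 = 50.
Deadweight loss = ½ · (62 - 50) · (20 - 10) = ½ · 12 · 10 = 60.

60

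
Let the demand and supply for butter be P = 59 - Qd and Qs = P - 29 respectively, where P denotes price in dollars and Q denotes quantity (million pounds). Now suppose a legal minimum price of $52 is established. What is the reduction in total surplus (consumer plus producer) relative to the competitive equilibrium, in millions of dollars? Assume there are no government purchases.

Rearranging demand gives Qd = 59 - P. Without the control the market clears where 59 - P = P - 29, i.e. P* = 44 and Q* = 15.
The floor of 52 is above the equilibrium price 44, so it binds.
At P = 52: Qd = 59 - 52 = 7 and Qs = 52 - 29 = 23.
Quantity traded falls to 7. At Q = 7 the demand price is 59 - 7 = 52 and the supply price is 29 + 7 = 36.
Deadweight loss = ½ · (52 - 36) · (15 - 7) = ½ · 16 · 8 = 64.

64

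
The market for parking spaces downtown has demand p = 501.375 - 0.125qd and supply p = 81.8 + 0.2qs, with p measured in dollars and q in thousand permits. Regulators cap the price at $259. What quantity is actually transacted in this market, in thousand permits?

886

Rearranging demand gives qd = 4011 - 8p; rearranging supply gives qs = 5p - 409. Equilibrium: 4011 - 8p = 5p - 409, so 4420 = 13p and p* = 340, q* = 1291.
Since 259 < 340, the ceiling is binding.
At p = 259: qd = 4011 - 8·259 = 1939 and qs = 5·259 - 409 = 886.
The quantity actually transacted is the short side, supply: 886.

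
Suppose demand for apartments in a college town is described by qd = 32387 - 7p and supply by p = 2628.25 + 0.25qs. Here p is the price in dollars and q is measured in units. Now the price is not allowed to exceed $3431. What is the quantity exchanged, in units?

Rearranging supply gives qs = 4p - 10513. Equilibrium: 32387 - 7p = 4p - 10513, so 42900 = 11p and p* = 3900, q* = 5087.
Because the ceiling (3431) lies below the market-clearing price, it is binding.
At p = 3431: qd = 32387 - 7·3431 = 8370 and qs = 4·3431 - 10513 = 3211.
The quantity actually transacted is the short side, supply: 3211.

3211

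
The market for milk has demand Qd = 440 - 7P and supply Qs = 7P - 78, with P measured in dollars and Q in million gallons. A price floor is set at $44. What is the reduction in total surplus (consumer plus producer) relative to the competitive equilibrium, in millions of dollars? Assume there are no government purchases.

343

Equilibrium: 440 - 7P = 7P - 78, so 518 = 14P and P* = 37, Q* = 181.
Because the floor (44) lies above the market-clearing price, it is binding.
At P = 44: Qd = 440 - 7·44 = 132 and Qs = 7·44 - 78 = 230.
Quantity traded falls to 132. At Q = 132 the demand price is (440 - 132)/7 = 44 and the supply price is (78 + 132)/7 = 30.
Deadweight loss = ½ · (44 - 30) · (181 - 132) = ½ · 14 · 49 = 343.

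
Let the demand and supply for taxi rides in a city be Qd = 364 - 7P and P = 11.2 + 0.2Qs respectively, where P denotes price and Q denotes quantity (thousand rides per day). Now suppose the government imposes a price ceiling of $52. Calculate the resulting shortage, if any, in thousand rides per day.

Rearranging supply gives Qs = 5P - 56. Without the control the market clears where 364 - 7P = 5P - 56, i.e. P* = 35 and Q* = 119.
Since 52 is above P* = 35, the ceiling does not bind and the free-market outcome prevails.
Since the control does not bind, there is no shortage.

0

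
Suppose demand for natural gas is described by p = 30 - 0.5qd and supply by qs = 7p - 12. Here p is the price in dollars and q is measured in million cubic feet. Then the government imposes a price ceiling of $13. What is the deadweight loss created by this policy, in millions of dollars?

0

Rearranging demand gives qd = 60 - 2p. Setting quantity demanded equal to quantity supplied, 60 - 2p = 7p - 12, gives p* = 8 and q* = 44.
The ceiling of 13 is above the equilibrium price 8, so it is not binding; the market clears at p* = 8, q* = 44.
Since the control does not bind, no trades are prevented and deadweight loss is zero.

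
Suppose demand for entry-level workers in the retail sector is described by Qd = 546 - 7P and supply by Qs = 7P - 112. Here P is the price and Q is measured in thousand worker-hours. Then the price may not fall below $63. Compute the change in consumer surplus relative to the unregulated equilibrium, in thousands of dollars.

Equilibrium: 546 - 7P = 7P - 112, so 658 = 14P and P* = 47, Q* = 217.
Because the floor (63) lies above the market-clearing price, it is binding.
At P = 63: Qd = 546 - 7·63 = 105 and Qs = 7·63 - 112 = 329.
Consumer surplus without the control is ½ · (78 - 47) · 217 = 3363.5.
With the floor, consumers buy 105 units at 63, so CS = ½ · (78 - 63) · 105 = 787.5.
Change in consumer surplus = 787.5 - 3363.5 = -2576.

-2576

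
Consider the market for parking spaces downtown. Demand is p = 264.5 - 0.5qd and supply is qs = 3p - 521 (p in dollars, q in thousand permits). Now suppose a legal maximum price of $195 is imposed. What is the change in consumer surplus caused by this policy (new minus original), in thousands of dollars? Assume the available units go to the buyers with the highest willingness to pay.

Rearranging demand gives qd = 529 - 2p. In a free market, 529 - 2p = 3p - 521 gives the equilibrium p* = 210, q* = 109.
Because the ceiling (195) lies below the market-clearing price, it is binding.
At p = 195: qd = 529 - 2·195 = 139 and qs = 3·195 - 521 = 64.
Consumer surplus without the control is ½ · (264.5 - 210) · 109 = 2970.25.
With the ceiling, 64 units are sold at 195 (assume they go to the highest-value buyers). The demand price at q = 64 is 232.5, so CS = ½ · [(264.5 - 195) + (232.5 - 195)] · 64 = 3424.
Change in consumer surplus = 3424 - 2970.25 = 453.75.

453.75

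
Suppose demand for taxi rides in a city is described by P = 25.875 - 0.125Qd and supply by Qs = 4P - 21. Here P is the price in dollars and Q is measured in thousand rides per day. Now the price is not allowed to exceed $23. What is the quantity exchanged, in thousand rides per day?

55

Rearranging demand gives Qd = 207 - 8P. Equilibrium: 207 - 8P = 4P - 21, so 228 = 12P and P* = 19, Q* = 55.
The ceiling of 23 is above the equilibrium price 19, so it is not binding; the market clears at P* = 19, Q* = 55.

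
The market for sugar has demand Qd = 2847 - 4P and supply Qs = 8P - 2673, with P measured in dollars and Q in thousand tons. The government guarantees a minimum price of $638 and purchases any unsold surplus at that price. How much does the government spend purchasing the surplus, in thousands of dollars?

1362768

Setting quantity demanded equal to quantity supplied, 2847 - 4P = 8P - 2673, gives P* = 460 and Q* = 1007.
Since 638 > 460, the floor is binding.
At P = 638: Qd = 2847 - 4·638 = 295 and Qs = 8·638 - 2673 = 2431.
Surplus = Qs - Qd = 2136.
Government expenditure = surplus × support price = 2136 × 638 = 1362768.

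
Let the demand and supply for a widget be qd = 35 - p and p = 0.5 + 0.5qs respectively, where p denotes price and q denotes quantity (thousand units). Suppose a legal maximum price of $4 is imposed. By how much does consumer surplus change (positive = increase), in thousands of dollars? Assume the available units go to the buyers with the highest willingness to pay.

-72

Rearranging supply gives qs = 2p - 1. Equilibrium: 35 - p = 2p - 1, so 36 = 3p and p* = 12, q* = 23.
The ceiling of 4 is below the equilibrium price 12, so it binds.
At p = 4: qd = 35 - 4 = 31 and qs = 2·4 - 1 = 7.
Consumer surplus without the control is ½ · (35 - 12) · 23 = 264.5.
With the ceiling, 7 units are sold at 4 (assume they go to the highest-value buyers). The demand price at q = 7 is 28, so CS = ½ · [(35 - 4) + (28 - 4)] · 7 = 192.5.
Change in consumer surplus = 192.5 - 264.5 = -72.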